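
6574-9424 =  - 2850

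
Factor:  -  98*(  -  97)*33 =2^1*3^1 * 7^2*11^1*97^1 = 313698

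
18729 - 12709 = 6020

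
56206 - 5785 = 50421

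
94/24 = 47/12 = 3.92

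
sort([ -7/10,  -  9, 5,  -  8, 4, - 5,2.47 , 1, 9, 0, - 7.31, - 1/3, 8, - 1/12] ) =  [ - 9, - 8,  -  7.31 ,- 5, - 7/10, - 1/3, - 1/12,0, 1, 2.47, 4, 5, 8,9]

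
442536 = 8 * 55317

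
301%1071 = 301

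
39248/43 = 39248/43  =  912.74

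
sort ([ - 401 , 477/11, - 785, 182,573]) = [ - 785, - 401,477/11,182,  573 ]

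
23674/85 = 23674/85 = 278.52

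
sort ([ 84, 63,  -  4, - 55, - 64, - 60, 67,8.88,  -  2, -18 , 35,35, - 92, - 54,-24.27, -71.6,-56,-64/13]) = [ - 92, - 71.6,-64, - 60,-56, - 55, - 54, - 24.27, - 18, - 64/13, - 4,  -  2, 8.88, 35,35, 63, 67, 84 ]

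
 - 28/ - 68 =7/17 = 0.41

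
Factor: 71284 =2^2 * 71^1*251^1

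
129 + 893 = 1022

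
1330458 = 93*14306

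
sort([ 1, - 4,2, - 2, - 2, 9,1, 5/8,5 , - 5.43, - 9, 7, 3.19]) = [ - 9,-5.43, - 4,-2, - 2, 5/8,  1 , 1, 2, 3.19, 5, 7, 9] 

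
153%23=15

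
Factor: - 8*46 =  - 368 =- 2^4*23^1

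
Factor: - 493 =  - 17^1 * 29^1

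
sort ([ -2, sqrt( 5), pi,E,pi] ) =[-2, sqrt(5),E,pi , pi]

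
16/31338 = 8/15669 = 0.00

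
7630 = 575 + 7055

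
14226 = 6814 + 7412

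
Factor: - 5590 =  - 2^1*5^1*13^1*43^1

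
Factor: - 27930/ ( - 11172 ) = 5/2  =  2^( - 1)*5^1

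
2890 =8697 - 5807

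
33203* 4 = 132812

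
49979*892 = 44581268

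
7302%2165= 807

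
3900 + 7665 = 11565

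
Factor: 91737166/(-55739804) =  - 2^( - 1)*17^( - 1 ) * 839^( - 1)*977^( - 1 )*5531^1*8293^1 = - 45868583/27869902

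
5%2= 1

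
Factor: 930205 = 5^1*186041^1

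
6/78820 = 3/39410  =  0.00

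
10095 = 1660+8435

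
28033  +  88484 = 116517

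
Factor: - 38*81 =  - 2^1  *3^4* 19^1 = - 3078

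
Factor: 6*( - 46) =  - 2^2 * 3^1*23^1 =- 276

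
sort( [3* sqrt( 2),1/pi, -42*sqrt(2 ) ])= [ - 42*sqrt(2), 1/pi,3*sqrt( 2)]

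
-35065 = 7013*( - 5)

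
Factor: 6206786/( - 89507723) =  - 2^1*3103393^1*89507723^( - 1) 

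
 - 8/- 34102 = 4/17051 = 0.00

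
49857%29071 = 20786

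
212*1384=293408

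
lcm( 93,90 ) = 2790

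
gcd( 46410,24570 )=2730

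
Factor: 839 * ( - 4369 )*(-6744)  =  2^3 * 3^1*17^1*257^1*281^1*839^1 = 24720745704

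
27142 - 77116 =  - 49974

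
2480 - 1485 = 995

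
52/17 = 52/17 = 3.06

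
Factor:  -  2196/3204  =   - 61^1*89^(-1 ) =- 61/89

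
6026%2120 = 1786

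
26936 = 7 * 3848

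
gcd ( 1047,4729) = 1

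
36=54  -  18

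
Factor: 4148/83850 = 2^1  *3^( - 1)*5^( - 2)*13^ ( - 1) * 17^1*43^ ( - 1 )*61^1 = 2074/41925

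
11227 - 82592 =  - 71365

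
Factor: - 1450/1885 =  - 10/13 = - 2^1*5^1*13^( - 1 ) 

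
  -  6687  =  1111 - 7798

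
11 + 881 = 892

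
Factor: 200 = 2^3*5^2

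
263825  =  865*305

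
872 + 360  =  1232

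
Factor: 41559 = 3^1*7^1*1979^1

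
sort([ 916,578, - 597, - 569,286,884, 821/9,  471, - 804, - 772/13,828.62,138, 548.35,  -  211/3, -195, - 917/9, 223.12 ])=[-804,-597, - 569 ,  -  195, - 917/9,  -  211/3, - 772/13,  821/9, 138, 223.12, 286,471, 548.35 , 578, 828.62,884,916 ]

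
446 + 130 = 576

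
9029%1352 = 917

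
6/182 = 3/91  =  0.03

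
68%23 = 22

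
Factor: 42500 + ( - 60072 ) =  - 2^2*23^1*191^1 = -17572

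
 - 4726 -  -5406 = 680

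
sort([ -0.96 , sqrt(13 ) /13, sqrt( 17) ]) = [ - 0.96,sqrt( 13 ) /13,sqrt(17 ) ] 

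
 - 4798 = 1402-6200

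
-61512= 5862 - 67374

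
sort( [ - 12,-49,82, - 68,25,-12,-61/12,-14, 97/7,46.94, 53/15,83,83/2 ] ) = [-68, - 49, - 14 , - 12, - 12,  -  61/12 , 53/15, 97/7,25, 83/2,46.94,82,  83] 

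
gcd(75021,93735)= 3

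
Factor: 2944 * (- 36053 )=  - 106140032 = -2^7*23^1*31^1*1163^1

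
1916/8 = 479/2 = 239.50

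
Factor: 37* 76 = 2^2 *19^1 * 37^1 = 2812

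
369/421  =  369/421 = 0.88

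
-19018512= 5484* (- 3468 ) 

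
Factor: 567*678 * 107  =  41133582 = 2^1*3^5*7^1*107^1 *113^1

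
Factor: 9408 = 2^6*3^1*7^2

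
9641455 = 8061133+1580322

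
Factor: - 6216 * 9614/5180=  - 57684/5 =- 2^2*3^1 * 5^( - 1 )*11^1 * 19^1*23^1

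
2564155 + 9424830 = 11988985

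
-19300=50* ( - 386) 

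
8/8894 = 4/4447 = 0.00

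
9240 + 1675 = 10915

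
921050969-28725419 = 892325550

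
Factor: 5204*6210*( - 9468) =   -  2^5*3^5*5^1*23^1*263^1*1301^1 = - 305975841120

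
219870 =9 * 24430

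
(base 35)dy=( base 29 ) gp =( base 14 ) 26D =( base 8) 751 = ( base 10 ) 489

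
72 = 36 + 36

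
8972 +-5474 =3498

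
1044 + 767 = 1811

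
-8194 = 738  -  8932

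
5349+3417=8766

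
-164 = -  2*82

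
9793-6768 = 3025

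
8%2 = 0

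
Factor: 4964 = 2^2*17^1 * 73^1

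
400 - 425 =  - 25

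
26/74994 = 13/37497 = 0.00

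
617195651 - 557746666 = 59448985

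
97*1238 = 120086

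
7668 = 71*108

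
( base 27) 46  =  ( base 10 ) 114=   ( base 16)72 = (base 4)1302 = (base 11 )a4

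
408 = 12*34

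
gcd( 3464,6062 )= 866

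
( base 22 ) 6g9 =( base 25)55f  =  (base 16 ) CC1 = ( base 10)3265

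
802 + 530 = 1332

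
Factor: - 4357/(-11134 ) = 2^ ( - 1)*19^( - 1)*293^( - 1)*4357^1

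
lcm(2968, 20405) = 163240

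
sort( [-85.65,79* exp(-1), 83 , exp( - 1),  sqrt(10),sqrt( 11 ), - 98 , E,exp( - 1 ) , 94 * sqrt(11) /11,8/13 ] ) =[ - 98, - 85.65, exp( - 1), exp( - 1 ),8/13, E,  sqrt(10),sqrt(11),  94 * sqrt(11)/11,79*exp( - 1) , 83 ] 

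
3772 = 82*46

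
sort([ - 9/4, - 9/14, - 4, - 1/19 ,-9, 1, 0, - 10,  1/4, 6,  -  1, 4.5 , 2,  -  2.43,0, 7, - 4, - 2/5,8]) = [ - 10,-9, - 4, - 4,-2.43,-9/4,  -  1 , - 9/14,- 2/5,-1/19,  0,0,1/4,  1, 2 , 4.5,  6,7,8 ]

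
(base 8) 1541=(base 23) 1EE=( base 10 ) 865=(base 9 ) 1161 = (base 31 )rs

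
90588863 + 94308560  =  184897423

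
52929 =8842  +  44087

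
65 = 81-16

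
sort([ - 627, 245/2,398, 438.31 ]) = [ - 627, 245/2, 398,438.31]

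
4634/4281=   4634/4281 = 1.08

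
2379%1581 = 798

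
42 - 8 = 34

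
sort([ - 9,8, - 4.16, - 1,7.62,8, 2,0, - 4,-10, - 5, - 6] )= [ - 10, - 9, - 6, - 5,  -  4.16, - 4,-1, 0,2 , 7.62, 8,8]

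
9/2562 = 3/854=0.00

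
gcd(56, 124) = 4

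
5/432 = 5/432 =0.01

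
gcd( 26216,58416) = 8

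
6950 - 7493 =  -543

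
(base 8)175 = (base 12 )A5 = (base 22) 5f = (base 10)125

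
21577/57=21577/57 = 378.54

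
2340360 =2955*792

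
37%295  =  37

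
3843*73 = 280539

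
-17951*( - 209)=3751759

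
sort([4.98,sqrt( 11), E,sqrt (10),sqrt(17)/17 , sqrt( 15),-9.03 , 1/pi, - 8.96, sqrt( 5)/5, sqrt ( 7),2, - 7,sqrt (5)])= [-9.03 , - 8.96,-7,  sqrt( 17) /17,1/pi, sqrt( 5)/5 , 2,sqrt ( 5),sqrt( 7), E, sqrt ( 10),sqrt(11 ),sqrt(15),4.98]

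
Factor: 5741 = 5741^1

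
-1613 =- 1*1613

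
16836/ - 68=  - 4209/17 = - 247.59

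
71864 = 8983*8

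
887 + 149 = 1036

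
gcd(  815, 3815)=5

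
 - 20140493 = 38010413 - 58150906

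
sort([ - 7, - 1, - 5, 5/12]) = [ - 7, - 5,  -  1, 5/12]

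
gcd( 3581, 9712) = 1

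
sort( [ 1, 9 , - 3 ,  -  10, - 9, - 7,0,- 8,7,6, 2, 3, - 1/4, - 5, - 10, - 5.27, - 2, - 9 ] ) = [ - 10,  -  10,- 9, - 9, - 8 , -7,-5.27, - 5, - 3, - 2, - 1/4,0,1, 2,3,6,  7,9]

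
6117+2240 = 8357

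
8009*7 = 56063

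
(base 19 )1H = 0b100100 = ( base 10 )36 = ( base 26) 1a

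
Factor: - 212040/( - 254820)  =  2^1*3^1*19^1 * 137^ ( - 1) = 114/137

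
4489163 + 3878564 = 8367727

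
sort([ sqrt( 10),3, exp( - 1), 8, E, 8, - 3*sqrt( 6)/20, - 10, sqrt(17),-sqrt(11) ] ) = [ - 10,-sqrt ( 11 ),-3*sqrt ( 6 ) /20,exp( - 1), E,  3,  sqrt( 10 ), sqrt(17)  ,  8,8]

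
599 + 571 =1170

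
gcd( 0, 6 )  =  6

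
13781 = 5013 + 8768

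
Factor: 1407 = 3^1 * 7^1*67^1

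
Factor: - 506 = -2^1*11^1*23^1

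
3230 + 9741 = 12971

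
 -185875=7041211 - 7227086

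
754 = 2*377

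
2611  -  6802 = - 4191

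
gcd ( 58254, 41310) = 6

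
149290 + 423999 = 573289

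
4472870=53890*83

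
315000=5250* 60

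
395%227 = 168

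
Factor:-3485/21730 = -2^(-1)*17^1*53^( - 1) = - 17/106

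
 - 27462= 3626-31088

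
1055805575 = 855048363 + 200757212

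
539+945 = 1484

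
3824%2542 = 1282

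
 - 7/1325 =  - 7/1325 = - 0.01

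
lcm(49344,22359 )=1430976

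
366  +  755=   1121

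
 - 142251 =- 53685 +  - 88566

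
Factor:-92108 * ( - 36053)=2^2*31^1*1163^1*23027^1 = 3320769724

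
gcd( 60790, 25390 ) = 10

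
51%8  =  3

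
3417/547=6+ 135/547 =6.25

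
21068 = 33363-12295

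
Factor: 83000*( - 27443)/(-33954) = 1138884500/16977 = 2^2*3^(-1) * 5^3*13^1 * 83^1*2111^1 * 5659^( - 1 ) 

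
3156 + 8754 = 11910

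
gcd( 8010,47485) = 5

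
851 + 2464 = 3315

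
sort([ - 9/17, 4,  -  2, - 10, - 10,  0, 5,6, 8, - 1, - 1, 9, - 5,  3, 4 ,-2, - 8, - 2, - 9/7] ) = [-10, - 10, - 8,-5, - 2, - 2, - 2, - 9/7, - 1,  -  1 , - 9/17, 0, 3,4, 4, 5, 6, 8, 9]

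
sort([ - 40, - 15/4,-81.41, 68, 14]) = [-81.41, - 40,  -  15/4, 14, 68]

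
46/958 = 23/479 = 0.05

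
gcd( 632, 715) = 1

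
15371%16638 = 15371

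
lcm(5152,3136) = 72128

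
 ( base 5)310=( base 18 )48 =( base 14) 5a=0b1010000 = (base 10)80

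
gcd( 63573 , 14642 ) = 1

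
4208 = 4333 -125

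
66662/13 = 5127 + 11/13 = 5127.85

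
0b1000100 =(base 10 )68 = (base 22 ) 32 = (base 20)38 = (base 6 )152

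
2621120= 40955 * 64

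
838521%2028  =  957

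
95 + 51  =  146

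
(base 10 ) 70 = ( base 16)46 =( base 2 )1000110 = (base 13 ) 55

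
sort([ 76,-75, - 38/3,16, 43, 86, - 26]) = [ - 75, - 26,-38/3, 16 , 43, 76 , 86]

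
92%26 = 14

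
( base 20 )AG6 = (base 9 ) 5836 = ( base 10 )4326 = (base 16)10e6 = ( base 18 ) D66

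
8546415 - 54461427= - 45915012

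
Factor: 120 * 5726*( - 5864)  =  -2^7*3^1*5^1*7^1 * 409^1*733^1  =  - 4029271680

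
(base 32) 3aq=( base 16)d5a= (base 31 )3H8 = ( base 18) a9g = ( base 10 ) 3418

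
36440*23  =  838120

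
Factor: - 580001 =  - 580001^1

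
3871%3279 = 592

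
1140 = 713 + 427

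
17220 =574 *30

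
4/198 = 2/99= 0.02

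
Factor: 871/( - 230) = -2^( - 1)*5^( -1 )*13^1*23^( - 1 )*67^1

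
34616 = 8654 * 4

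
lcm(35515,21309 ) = 106545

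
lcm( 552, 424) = 29256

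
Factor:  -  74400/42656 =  - 75/43 = - 3^1*5^2 *43^( - 1)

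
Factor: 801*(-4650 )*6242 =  - 23249265300=-2^2*3^3*5^2*31^1*89^1*3121^1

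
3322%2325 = 997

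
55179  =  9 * 6131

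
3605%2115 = 1490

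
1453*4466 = 6489098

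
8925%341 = 59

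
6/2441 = 6/2441 = 0.00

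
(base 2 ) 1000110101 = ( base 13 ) 346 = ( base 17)1g4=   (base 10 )565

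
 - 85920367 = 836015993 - 921936360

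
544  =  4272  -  3728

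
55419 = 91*609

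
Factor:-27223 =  - 7^1*3889^1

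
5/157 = 5/157 = 0.03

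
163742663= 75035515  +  88707148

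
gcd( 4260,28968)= 852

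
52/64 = 13/16 = 0.81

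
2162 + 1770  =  3932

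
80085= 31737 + 48348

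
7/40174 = 7/40174 = 0.00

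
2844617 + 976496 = 3821113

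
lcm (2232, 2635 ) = 189720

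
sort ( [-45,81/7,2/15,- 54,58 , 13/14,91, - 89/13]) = [ - 54,- 45, - 89/13,2/15, 13/14, 81/7, 58, 91 ] 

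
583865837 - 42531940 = 541333897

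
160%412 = 160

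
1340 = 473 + 867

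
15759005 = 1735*9083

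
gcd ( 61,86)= 1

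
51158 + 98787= 149945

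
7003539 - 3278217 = 3725322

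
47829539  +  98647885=146477424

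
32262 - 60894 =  - 28632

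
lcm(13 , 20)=260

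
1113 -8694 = -7581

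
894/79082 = 447/39541 = 0.01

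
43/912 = 43/912 = 0.05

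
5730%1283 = 598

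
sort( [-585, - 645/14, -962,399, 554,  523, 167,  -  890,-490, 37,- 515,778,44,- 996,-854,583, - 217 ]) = [ - 996 , - 962,  -  890, - 854, - 585, - 515, - 490,-217,-645/14,37 , 44, 167, 399, 523,554, 583,778 ]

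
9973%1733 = 1308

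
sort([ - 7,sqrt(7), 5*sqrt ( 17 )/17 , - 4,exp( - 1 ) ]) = [ - 7 , - 4,exp( - 1),5*sqrt ( 17 )/17,sqrt (7)] 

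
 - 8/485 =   -  1  +  477/485 = -0.02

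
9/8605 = 9/8605 = 0.00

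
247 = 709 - 462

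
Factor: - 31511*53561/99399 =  - 1687760671/99399=   - 3^(-1 )*17^( - 1)*19^1*1949^( - 1 )*2819^1*31511^1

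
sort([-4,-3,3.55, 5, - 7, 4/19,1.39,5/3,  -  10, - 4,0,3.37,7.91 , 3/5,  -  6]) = [ - 10 , - 7, - 6, - 4, - 4, - 3 , 0,  4/19, 3/5,1.39, 5/3,  3.37,3.55,5,7.91]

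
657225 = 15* 43815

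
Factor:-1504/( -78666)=752/39333 = 2^4*3^( - 1)*7^( - 1 )*47^1*1873^( - 1)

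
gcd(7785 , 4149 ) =9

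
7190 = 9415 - 2225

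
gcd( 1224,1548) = 36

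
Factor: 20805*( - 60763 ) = -3^1*5^1*19^1*73^1*60763^1=- 1264174215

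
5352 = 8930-3578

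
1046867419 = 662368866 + 384498553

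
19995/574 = 34+479/574 = 34.83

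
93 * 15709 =1460937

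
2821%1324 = 173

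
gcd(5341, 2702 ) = 7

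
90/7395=6/493 = 0.01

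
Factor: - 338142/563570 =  - 3/5 = - 3^1 * 5^( - 1)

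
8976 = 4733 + 4243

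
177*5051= 894027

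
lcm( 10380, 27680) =83040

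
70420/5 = 14084 = 14084.00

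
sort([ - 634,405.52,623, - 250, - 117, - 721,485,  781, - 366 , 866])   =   [ - 721 ,  -  634, - 366, - 250 , - 117,405.52  ,  485, 623, 781,866 ] 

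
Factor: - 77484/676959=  - 25828/225653  =  - 2^2*11^1*23^( - 1) *587^1*9811^(- 1)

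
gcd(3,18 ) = 3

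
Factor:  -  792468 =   -  2^2*3^2*22013^1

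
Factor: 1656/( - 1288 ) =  - 3^2*7^(-1) = -9/7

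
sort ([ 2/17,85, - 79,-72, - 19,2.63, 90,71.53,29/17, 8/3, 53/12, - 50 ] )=[-79,  -  72 , - 50, - 19,2/17, 29/17,2.63, 8/3, 53/12,71.53 , 85,90 ] 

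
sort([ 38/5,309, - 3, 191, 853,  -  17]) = [ -17, - 3, 38/5, 191,309,853]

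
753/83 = 9 + 6/83 = 9.07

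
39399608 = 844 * 46682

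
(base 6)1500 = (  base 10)396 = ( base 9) 480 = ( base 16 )18C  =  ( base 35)BB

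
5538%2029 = 1480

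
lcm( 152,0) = 0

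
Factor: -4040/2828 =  - 2^1*5^1*7^( -1 ) = - 10/7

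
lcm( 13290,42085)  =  252510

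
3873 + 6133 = 10006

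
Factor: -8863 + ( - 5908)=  - 14771^1 =- 14771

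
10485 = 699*15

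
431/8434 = 431/8434  =  0.05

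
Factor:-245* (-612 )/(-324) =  - 4165/9 = -3^(-2 )*5^1 * 7^2*17^1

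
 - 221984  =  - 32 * 6937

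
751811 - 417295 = 334516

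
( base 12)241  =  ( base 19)he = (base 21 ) G1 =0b101010001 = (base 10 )337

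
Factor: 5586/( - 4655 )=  - 6/5 = -  2^1 * 3^1*5^(-1) 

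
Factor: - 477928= -2^3 * 11^1 * 5431^1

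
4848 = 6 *808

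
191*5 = 955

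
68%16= 4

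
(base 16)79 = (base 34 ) 3J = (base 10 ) 121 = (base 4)1321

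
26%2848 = 26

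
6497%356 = 89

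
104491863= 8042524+96449339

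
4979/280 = 17 + 219/280 = 17.78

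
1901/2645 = 1901/2645=0.72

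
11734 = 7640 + 4094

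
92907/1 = 92907  =  92907.00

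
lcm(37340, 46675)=186700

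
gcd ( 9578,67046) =9578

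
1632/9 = 544/3 = 181.33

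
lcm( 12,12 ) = 12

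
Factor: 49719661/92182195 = 5^ (  -  1)*7^ ( - 1 )*89^(-1)*101^( - 1)*113^1*149^1*293^(  -  1)*2953^1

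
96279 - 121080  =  -24801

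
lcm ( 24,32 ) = 96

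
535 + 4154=4689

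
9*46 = 414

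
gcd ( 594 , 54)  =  54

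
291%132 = 27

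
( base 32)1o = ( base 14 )40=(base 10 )56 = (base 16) 38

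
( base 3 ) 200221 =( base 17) 1D1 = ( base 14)287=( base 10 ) 511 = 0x1ff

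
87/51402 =29/17134 = 0.00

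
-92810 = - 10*9281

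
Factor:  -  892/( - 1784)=2^(-1 ) = 1/2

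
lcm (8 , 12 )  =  24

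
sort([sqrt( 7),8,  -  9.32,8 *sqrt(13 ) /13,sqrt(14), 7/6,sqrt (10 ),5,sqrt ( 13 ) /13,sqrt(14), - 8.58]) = [-9.32, - 8.58, sqrt( 13)/13, 7/6, 8*sqrt(13) /13, sqrt(7),sqrt(10),sqrt( 14), sqrt( 14),5,8]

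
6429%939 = 795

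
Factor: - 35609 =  - 7^1*5087^1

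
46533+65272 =111805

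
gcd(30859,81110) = 1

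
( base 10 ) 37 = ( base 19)1I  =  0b100101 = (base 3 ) 1101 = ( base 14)29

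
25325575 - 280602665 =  - 255277090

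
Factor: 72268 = 2^2 * 7^1 * 29^1*89^1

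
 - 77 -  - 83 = 6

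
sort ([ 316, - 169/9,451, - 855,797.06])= [ - 855 , - 169/9,316,451,797.06] 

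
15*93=1395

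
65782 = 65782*1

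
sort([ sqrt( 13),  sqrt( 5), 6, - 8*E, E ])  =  [ -8*E, sqrt (5 ) , E, sqrt (13), 6]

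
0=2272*0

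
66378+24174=90552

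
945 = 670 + 275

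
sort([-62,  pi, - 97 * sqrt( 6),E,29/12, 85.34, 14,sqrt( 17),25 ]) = [ - 97* sqrt( 6), - 62 , 29/12,E, pi , sqrt( 17),  14,  25,85.34] 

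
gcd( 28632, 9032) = 8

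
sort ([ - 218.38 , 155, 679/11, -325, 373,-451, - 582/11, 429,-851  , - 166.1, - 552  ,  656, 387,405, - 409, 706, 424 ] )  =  [-851, - 552,-451, - 409,  -  325, -218.38, - 166.1,-582/11,679/11, 155, 373, 387, 405,  424,429, 656,  706]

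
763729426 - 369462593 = 394266833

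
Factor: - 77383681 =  - 71^1*1039^1*1049^1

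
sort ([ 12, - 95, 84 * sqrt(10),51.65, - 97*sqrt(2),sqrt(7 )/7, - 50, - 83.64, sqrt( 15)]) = [ - 97*sqrt(2), - 95, - 83.64, - 50,sqrt (7)/7, sqrt( 15),12,51.65, 84*sqrt(10 ) ] 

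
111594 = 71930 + 39664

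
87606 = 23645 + 63961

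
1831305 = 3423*535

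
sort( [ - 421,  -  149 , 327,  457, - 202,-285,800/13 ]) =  [ - 421,-285, - 202,-149, 800/13 , 327 , 457 ] 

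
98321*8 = 786568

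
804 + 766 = 1570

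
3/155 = 3/155 = 0.02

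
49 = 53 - 4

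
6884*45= 309780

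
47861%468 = 125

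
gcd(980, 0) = 980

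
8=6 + 2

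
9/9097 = 9/9097  =  0.00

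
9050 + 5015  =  14065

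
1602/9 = 178 =178.00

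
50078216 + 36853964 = 86932180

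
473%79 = 78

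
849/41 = 849/41  =  20.71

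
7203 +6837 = 14040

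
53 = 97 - 44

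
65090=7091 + 57999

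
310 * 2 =620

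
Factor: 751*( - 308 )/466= - 115654/233= - 2^1*7^1*11^1*233^(  -  1 )*751^1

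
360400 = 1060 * 340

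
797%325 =147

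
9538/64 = 149 + 1/32 = 149.03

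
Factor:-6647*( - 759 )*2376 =11987093448 =2^3*3^4 *11^2*17^2*23^2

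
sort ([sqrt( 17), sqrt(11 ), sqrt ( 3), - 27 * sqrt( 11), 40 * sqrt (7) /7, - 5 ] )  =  [-27 * sqrt(11 ), - 5,sqrt(3 ),sqrt(11 ),  sqrt( 17 ), 40  *sqrt( 7)/7]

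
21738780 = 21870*994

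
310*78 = 24180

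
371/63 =5+8/9 = 5.89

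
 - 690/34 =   -  21+12/17  =  -20.29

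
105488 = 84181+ 21307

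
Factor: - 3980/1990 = - 2 = - 2^1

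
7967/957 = 7967/957=8.32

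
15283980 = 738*20710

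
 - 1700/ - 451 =1700/451=3.77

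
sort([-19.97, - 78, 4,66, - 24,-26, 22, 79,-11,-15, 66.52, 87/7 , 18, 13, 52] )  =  [- 78,-26, - 24,-19.97, - 15, - 11 , 4,87/7, 13,18,22 , 52, 66, 66.52,  79] 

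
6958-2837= 4121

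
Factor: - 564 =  -2^2* 3^1 * 47^1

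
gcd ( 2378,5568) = 58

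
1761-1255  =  506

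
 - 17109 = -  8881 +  - 8228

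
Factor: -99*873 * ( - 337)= 3^4 * 11^1 * 97^1 * 337^1 = 29125899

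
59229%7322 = 653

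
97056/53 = 97056/53 = 1831.25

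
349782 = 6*58297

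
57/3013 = 57/3013 =0.02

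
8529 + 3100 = 11629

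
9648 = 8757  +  891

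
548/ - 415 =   -  2 +282/415 = - 1.32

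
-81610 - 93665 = -175275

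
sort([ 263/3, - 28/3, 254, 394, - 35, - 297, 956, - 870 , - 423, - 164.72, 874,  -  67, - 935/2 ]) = [ - 870,  -  935/2,  -  423,-297, - 164.72,-67, - 35, - 28/3 , 263/3, 254,394, 874, 956]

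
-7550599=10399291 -17949890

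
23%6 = 5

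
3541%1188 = 1165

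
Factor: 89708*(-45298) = - 4063592984 =-2^3*11^1*29^1*41^1*71^1*547^1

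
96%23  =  4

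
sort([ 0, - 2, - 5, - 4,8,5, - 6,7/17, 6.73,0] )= [ -6, - 5 , - 4 , - 2, 0, 0, 7/17, 5, 6.73,8]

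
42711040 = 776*55040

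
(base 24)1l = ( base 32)1d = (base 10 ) 45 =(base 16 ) 2D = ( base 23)1M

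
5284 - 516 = 4768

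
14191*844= 11977204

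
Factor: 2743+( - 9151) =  - 6408 = -2^3*3^2*89^1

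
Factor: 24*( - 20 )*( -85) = 2^5*3^1*5^2* 17^1 = 40800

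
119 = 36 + 83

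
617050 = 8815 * 70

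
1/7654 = 1/7654 = 0.00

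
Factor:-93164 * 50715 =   -  4724812260=-2^2*3^2 * 5^1 * 7^2*23^1 *23291^1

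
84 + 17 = 101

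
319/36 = 8 + 31/36 = 8.86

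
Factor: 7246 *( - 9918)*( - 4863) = 349483521564=2^2*3^3*19^1*29^1*1621^1 * 3623^1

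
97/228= 97/228 = 0.43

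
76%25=1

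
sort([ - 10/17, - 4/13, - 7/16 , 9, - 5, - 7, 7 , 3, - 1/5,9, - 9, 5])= [ - 9, - 7, - 5, - 10/17,- 7/16, - 4/13,-1/5,3 , 5,7,9, 9 ] 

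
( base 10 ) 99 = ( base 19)54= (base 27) 3I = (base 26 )3l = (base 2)1100011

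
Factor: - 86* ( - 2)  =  2^2*43^1= 172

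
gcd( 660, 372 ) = 12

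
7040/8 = 880 = 880.00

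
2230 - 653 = 1577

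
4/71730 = 2/35865= 0.00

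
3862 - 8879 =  - 5017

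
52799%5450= 3749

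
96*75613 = 7258848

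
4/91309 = 4/91309 = 0.00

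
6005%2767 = 471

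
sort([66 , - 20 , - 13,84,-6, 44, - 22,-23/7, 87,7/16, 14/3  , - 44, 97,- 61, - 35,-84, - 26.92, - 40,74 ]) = [ -84,  -  61, - 44, - 40,-35,-26.92,- 22 , - 20, - 13, - 6, - 23/7, 7/16,14/3, 44 , 66,74,84,  87,97]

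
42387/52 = 815 + 7/52 = 815.13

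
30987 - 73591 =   -  42604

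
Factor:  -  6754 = - 2^1*11^1 * 307^1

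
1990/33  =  60+ 10/33 = 60.30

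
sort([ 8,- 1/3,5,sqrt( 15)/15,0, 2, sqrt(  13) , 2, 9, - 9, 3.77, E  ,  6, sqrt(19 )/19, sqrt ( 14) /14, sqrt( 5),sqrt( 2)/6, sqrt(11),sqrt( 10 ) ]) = [ - 9, - 1/3,0, sqrt( 19)/19,sqrt(2 )/6,  sqrt( 15)/15,sqrt( 14 )/14, 2, 2, sqrt( 5), E, sqrt ( 10),sqrt( 11),sqrt( 13),3.77,5, 6, 8,9] 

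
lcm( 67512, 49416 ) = 4793352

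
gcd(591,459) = 3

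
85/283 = 85/283  =  0.30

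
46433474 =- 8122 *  (-5717)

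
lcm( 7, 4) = 28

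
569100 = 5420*105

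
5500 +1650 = 7150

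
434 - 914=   -  480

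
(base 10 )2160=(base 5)32120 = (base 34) 1TI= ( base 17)781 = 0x870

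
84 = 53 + 31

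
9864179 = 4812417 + 5051762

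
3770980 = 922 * 4090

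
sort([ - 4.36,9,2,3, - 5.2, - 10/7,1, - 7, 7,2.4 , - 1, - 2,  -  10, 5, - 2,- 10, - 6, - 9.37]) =[  -  10,  -  10,-9.37, - 7, - 6, - 5.2, - 4.36, - 2,-2,  -  10/7, - 1, 1,2, 2.4 , 3, 5, 7,9]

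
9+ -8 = 1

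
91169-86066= 5103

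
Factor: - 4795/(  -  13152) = 2^( - 5)*3^( - 1 ) *5^1*7^1 = 35/96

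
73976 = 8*9247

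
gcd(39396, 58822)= 2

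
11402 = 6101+5301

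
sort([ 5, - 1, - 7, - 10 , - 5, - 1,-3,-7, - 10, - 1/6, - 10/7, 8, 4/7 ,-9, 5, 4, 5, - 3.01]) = [ - 10, - 10,  -  9, - 7,-7,-5,-3.01, - 3, - 10/7,  -  1, - 1, - 1/6, 4/7 , 4,5,5 , 5,  8]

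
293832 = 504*583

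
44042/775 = 56 + 642/775=56.83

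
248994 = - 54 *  ( - 4611) 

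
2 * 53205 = 106410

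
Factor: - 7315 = -5^1*7^1* 11^1*19^1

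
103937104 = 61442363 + 42494741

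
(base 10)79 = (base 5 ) 304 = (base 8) 117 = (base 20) 3J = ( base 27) 2P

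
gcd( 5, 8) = 1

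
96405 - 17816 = 78589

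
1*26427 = 26427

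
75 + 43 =118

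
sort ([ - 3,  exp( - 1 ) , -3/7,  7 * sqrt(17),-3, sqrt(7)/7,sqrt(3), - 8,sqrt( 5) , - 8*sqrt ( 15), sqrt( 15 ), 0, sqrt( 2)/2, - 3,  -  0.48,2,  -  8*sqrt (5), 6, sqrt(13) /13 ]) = [-8*sqrt ( 15),  -  8*sqrt(5), - 8,  -  3, - 3, - 3,  -  0.48, - 3/7,0,  sqrt ( 13 )/13 , exp( - 1),sqrt(7 ) /7, sqrt(2) /2, sqrt( 3),  2,sqrt( 5),sqrt(15), 6,7*sqrt(17 ) ]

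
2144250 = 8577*250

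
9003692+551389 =9555081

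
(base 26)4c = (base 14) 84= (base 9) 138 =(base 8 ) 164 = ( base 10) 116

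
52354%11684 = 5618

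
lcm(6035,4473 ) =380205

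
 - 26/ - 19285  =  26/19285 = 0.00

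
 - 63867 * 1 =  - 63867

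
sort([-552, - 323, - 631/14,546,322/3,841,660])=[ - 552,- 323, - 631/14,322/3 , 546,660,841 ] 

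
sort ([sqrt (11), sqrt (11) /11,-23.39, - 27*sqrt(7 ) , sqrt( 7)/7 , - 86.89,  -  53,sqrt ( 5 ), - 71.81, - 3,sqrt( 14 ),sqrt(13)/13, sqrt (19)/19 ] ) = [ - 86.89 , - 71.81, - 27 * sqrt( 7) ,-53,  -  23.39,-3, sqrt (19 ) /19,sqrt( 13 ) /13,sqrt( 11) /11, sqrt( 7) /7, sqrt(5 ), sqrt( 11 ),sqrt( 14 )]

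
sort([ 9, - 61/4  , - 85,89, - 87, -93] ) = [-93,- 87, - 85,  -  61/4, 9,89 ] 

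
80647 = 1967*41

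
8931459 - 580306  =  8351153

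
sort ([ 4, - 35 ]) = [-35 , 4 ]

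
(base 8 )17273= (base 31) 85o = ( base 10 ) 7867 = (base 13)3772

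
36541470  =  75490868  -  38949398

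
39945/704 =56 +521/704 =56.74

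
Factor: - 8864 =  - 2^5*277^1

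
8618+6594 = 15212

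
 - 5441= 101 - 5542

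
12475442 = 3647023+8828419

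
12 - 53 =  - 41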